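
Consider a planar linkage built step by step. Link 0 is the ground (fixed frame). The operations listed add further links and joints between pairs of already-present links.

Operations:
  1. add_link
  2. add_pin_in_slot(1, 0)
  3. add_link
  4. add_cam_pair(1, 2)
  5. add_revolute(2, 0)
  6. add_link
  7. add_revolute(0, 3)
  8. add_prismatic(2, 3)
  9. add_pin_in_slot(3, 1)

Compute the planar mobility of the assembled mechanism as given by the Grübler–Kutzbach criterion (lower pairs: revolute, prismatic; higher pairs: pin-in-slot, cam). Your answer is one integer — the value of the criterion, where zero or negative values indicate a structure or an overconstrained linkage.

M = 0

ground; <1,0,0>
#1 <2,0,0>
PS:1↔0 J2 <2,0,1>
#2 <3,0,1>
C:1↔2 J2 <3,0,2>
R:2↔0 J1 <3,1,2>
#3 <4,1,2>
R:0↔3 J1 <4,2,2>
P:2↔3 J1 <4,3,2>
PS:3↔1 J2 <4,3,3>
3×3 − 2×3 − 1×3 = 0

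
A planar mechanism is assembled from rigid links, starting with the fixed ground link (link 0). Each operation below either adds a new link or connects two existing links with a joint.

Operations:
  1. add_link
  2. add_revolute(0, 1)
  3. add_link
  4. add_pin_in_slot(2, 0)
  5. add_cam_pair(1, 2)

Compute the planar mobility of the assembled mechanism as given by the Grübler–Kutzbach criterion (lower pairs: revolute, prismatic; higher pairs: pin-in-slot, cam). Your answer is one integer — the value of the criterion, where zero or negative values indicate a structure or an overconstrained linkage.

M = 2

(L,J1,J2)=(1,0,0); link0 fixed
link1: (2,0,0)
R 0-1 [J1]: (2,1,0)
link2: (3,1,0)
PS 2-0 [J2]: (3,1,1)
C 1-2 [J2]: (3,1,2)
Grübler: 3·2 − 2·1 − 2 = 2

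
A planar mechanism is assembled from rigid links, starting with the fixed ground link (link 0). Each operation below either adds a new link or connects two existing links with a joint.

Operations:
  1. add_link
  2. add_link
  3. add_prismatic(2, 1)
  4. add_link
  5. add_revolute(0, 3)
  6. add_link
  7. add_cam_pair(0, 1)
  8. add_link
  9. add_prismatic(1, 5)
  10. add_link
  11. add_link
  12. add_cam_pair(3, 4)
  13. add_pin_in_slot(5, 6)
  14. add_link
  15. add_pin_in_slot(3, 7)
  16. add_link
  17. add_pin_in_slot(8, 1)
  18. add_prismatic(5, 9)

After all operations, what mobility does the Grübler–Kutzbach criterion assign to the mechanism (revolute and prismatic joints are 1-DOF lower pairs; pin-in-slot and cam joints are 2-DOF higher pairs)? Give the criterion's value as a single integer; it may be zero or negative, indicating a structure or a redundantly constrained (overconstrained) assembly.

[1;0;0] (link 0 is ground)
L+ [2;0;0]
L+ [3;0;0]
P(2,1)∈J1 [3;1;0]
L+ [4;1;0]
R(0,3)∈J1 [4;2;0]
L+ [5;2;0]
C(0,1)∈J2 [5;2;1]
L+ [6;2;1]
P(1,5)∈J1 [6;3;1]
L+ [7;3;1]
L+ [8;3;1]
C(3,4)∈J2 [8;3;2]
PS(5,6)∈J2 [8;3;3]
L+ [9;3;3]
PS(3,7)∈J2 [9;3;4]
L+ [10;3;4]
PS(8,1)∈J2 [10;3;5]
P(5,9)∈J1 [10;4;5]
mobility = 27 − 8 − 5 = 14

M = 14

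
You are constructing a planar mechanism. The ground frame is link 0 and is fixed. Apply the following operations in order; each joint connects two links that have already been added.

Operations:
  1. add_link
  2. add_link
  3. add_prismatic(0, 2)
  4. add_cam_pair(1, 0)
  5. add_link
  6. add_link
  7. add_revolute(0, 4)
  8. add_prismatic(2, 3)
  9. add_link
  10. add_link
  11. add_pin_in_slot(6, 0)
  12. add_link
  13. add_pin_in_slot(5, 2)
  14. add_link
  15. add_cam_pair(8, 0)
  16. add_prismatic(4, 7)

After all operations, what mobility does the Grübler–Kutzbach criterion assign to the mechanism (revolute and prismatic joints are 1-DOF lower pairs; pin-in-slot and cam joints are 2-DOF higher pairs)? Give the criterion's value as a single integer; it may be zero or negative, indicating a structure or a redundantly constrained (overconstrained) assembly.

(L,J1,J2)=(1,0,0); link0 fixed
link1: (2,0,0)
link2: (3,0,0)
P 0-2 [J1]: (3,1,0)
C 1-0 [J2]: (3,1,1)
link3: (4,1,1)
link4: (5,1,1)
R 0-4 [J1]: (5,2,1)
P 2-3 [J1]: (5,3,1)
link5: (6,3,1)
link6: (7,3,1)
PS 6-0 [J2]: (7,3,2)
link7: (8,3,2)
PS 5-2 [J2]: (8,3,3)
link8: (9,3,3)
C 8-0 [J2]: (9,3,4)
P 4-7 [J1]: (9,4,4)
Grübler: 3·8 − 2·4 − 4 = 12

M = 12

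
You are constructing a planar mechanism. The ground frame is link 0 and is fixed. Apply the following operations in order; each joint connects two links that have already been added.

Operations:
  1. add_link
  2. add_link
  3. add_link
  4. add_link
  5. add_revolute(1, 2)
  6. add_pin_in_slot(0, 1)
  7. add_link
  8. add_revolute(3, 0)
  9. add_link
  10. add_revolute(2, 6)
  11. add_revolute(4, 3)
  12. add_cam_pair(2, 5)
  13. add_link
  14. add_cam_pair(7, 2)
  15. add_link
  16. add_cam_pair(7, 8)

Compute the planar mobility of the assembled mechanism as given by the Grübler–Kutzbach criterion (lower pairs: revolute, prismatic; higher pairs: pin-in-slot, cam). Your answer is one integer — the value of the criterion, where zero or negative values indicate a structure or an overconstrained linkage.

(L,J1,J2)=(1,0,0); link0 fixed
link1: (2,0,0)
link2: (3,0,0)
link3: (4,0,0)
link4: (5,0,0)
R 1-2 [J1]: (5,1,0)
PS 0-1 [J2]: (5,1,1)
link5: (6,1,1)
R 3-0 [J1]: (6,2,1)
link6: (7,2,1)
R 2-6 [J1]: (7,3,1)
R 4-3 [J1]: (7,4,1)
C 2-5 [J2]: (7,4,2)
link7: (8,4,2)
C 7-2 [J2]: (8,4,3)
link8: (9,4,3)
C 7-8 [J2]: (9,4,4)
Grübler: 3·8 − 2·4 − 4 = 12

M = 12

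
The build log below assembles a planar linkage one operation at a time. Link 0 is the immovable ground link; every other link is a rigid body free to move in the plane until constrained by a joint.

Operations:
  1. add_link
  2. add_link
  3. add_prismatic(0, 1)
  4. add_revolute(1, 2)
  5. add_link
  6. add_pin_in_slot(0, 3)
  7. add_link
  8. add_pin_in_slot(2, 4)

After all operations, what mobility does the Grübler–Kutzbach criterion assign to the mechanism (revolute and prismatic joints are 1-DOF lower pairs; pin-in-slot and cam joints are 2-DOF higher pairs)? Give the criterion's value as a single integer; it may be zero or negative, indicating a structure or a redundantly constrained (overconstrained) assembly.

M = 6

link 0 = ground. State L|J1|J2 = 1|0|0
+link1  2|0|0
+link2  3|0|0
P(0,1) f=1→J1  3|1|0
R(1,2) f=1→J1  3|2|0
+link3  4|2|0
PS(0,3) f=2→J2  4|2|1
+link4  5|2|1
PS(2,4) f=2→J2  5|2|2
M = 3(5−1)−2·2−2 = 12−4−2 = 6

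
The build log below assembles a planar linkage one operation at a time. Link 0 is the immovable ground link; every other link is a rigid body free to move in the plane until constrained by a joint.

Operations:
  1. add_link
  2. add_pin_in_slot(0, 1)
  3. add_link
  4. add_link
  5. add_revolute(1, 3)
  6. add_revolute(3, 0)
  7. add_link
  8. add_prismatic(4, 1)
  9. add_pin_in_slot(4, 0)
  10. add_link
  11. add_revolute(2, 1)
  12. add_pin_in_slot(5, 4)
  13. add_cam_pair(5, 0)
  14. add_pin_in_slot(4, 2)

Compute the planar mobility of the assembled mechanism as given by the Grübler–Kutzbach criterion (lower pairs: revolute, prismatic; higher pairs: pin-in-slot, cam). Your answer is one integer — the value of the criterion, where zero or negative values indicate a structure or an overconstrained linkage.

M = 2

link 0 = ground. State L|J1|J2 = 1|0|0
+link1  2|0|0
PS(0,1) f=2→J2  2|0|1
+link2  3|0|1
+link3  4|0|1
R(1,3) f=1→J1  4|1|1
R(3,0) f=1→J1  4|2|1
+link4  5|2|1
P(4,1) f=1→J1  5|3|1
PS(4,0) f=2→J2  5|3|2
+link5  6|3|2
R(2,1) f=1→J1  6|4|2
PS(5,4) f=2→J2  6|4|3
C(5,0) f=2→J2  6|4|4
PS(4,2) f=2→J2  6|4|5
M = 3(6−1)−2·4−5 = 15−8−5 = 2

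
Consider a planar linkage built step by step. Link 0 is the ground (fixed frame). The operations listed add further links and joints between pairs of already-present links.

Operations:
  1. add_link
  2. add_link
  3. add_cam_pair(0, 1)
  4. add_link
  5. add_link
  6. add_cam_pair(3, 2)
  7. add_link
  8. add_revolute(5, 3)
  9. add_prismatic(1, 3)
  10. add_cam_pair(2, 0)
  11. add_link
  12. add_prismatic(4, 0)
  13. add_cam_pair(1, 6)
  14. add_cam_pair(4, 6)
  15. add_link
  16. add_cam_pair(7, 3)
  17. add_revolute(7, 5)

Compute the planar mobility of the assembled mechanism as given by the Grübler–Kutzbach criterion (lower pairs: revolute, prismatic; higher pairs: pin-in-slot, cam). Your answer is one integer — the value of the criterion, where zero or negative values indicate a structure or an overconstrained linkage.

L=1 J1=0 J2=0
add link → L=2 J1=0 J2=0
add link → L=3 J1=0 J2=0
C@0,1 dof=2 J2 → L=3 J1=0 J2=1
add link → L=4 J1=0 J2=1
add link → L=5 J1=0 J2=1
C@3,2 dof=2 J2 → L=5 J1=0 J2=2
add link → L=6 J1=0 J2=2
R@5,3 dof=1 J1 → L=6 J1=1 J2=2
P@1,3 dof=1 J1 → L=6 J1=2 J2=2
C@2,0 dof=2 J2 → L=6 J1=2 J2=3
add link → L=7 J1=2 J2=3
P@4,0 dof=1 J1 → L=7 J1=3 J2=3
C@1,6 dof=2 J2 → L=7 J1=3 J2=4
C@4,6 dof=2 J2 → L=7 J1=3 J2=5
add link → L=8 J1=3 J2=5
C@7,3 dof=2 J2 → L=8 J1=3 J2=6
R@7,5 dof=1 J1 → L=8 J1=4 J2=6
M=3(L−1)−2J1−J2=3·7−2·4−6=7

M = 7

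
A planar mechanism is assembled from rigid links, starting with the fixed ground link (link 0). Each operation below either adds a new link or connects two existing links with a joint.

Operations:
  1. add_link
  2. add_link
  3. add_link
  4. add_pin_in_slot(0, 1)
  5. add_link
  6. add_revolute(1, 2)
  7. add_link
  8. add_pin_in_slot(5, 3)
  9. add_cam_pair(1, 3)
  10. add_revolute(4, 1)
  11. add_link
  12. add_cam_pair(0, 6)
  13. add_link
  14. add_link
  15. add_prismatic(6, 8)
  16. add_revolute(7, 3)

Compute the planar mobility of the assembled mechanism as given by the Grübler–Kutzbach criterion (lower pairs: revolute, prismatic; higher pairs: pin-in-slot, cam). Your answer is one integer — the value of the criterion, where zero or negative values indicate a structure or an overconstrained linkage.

M = 12

L=1 J1=0 J2=0
add link → L=2 J1=0 J2=0
add link → L=3 J1=0 J2=0
add link → L=4 J1=0 J2=0
PS@0,1 dof=2 J2 → L=4 J1=0 J2=1
add link → L=5 J1=0 J2=1
R@1,2 dof=1 J1 → L=5 J1=1 J2=1
add link → L=6 J1=1 J2=1
PS@5,3 dof=2 J2 → L=6 J1=1 J2=2
C@1,3 dof=2 J2 → L=6 J1=1 J2=3
R@4,1 dof=1 J1 → L=6 J1=2 J2=3
add link → L=7 J1=2 J2=3
C@0,6 dof=2 J2 → L=7 J1=2 J2=4
add link → L=8 J1=2 J2=4
add link → L=9 J1=2 J2=4
P@6,8 dof=1 J1 → L=9 J1=3 J2=4
R@7,3 dof=1 J1 → L=9 J1=4 J2=4
M=3(L−1)−2J1−J2=3·8−2·4−4=12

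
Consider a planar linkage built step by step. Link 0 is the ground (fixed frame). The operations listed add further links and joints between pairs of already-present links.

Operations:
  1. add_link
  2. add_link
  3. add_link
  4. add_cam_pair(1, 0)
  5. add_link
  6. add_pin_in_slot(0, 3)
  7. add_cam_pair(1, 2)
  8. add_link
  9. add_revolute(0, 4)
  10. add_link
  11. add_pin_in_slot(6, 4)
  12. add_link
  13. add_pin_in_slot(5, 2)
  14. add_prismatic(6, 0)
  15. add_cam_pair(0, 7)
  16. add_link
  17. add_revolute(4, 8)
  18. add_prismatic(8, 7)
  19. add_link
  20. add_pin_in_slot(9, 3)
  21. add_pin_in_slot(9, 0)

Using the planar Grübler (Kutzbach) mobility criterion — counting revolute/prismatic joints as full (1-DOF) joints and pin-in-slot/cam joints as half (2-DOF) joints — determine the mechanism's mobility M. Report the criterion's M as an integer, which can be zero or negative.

M = 11

[1;0;0] (link 0 is ground)
L+ [2;0;0]
L+ [3;0;0]
L+ [4;0;0]
C(1,0)∈J2 [4;0;1]
L+ [5;0;1]
PS(0,3)∈J2 [5;0;2]
C(1,2)∈J2 [5;0;3]
L+ [6;0;3]
R(0,4)∈J1 [6;1;3]
L+ [7;1;3]
PS(6,4)∈J2 [7;1;4]
L+ [8;1;4]
PS(5,2)∈J2 [8;1;5]
P(6,0)∈J1 [8;2;5]
C(0,7)∈J2 [8;2;6]
L+ [9;2;6]
R(4,8)∈J1 [9;3;6]
P(8,7)∈J1 [9;4;6]
L+ [10;4;6]
PS(9,3)∈J2 [10;4;7]
PS(9,0)∈J2 [10;4;8]
mobility = 27 − 8 − 8 = 11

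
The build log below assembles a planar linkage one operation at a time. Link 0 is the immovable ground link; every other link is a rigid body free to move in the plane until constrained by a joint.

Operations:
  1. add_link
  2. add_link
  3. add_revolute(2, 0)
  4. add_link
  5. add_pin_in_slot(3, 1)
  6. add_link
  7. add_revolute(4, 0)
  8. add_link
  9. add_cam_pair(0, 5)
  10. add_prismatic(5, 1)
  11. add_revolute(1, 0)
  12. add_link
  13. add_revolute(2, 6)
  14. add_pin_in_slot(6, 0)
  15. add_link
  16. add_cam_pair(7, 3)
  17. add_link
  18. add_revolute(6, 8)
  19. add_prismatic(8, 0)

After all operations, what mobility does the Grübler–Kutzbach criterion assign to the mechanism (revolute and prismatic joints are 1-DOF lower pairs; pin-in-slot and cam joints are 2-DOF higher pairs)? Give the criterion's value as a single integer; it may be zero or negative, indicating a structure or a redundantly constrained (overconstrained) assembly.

L=1 J1=0 J2=0
add link → L=2 J1=0 J2=0
add link → L=3 J1=0 J2=0
R@2,0 dof=1 J1 → L=3 J1=1 J2=0
add link → L=4 J1=1 J2=0
PS@3,1 dof=2 J2 → L=4 J1=1 J2=1
add link → L=5 J1=1 J2=1
R@4,0 dof=1 J1 → L=5 J1=2 J2=1
add link → L=6 J1=2 J2=1
C@0,5 dof=2 J2 → L=6 J1=2 J2=2
P@5,1 dof=1 J1 → L=6 J1=3 J2=2
R@1,0 dof=1 J1 → L=6 J1=4 J2=2
add link → L=7 J1=4 J2=2
R@2,6 dof=1 J1 → L=7 J1=5 J2=2
PS@6,0 dof=2 J2 → L=7 J1=5 J2=3
add link → L=8 J1=5 J2=3
C@7,3 dof=2 J2 → L=8 J1=5 J2=4
add link → L=9 J1=5 J2=4
R@6,8 dof=1 J1 → L=9 J1=6 J2=4
P@8,0 dof=1 J1 → L=9 J1=7 J2=4
M=3(L−1)−2J1−J2=3·8−2·7−4=6

M = 6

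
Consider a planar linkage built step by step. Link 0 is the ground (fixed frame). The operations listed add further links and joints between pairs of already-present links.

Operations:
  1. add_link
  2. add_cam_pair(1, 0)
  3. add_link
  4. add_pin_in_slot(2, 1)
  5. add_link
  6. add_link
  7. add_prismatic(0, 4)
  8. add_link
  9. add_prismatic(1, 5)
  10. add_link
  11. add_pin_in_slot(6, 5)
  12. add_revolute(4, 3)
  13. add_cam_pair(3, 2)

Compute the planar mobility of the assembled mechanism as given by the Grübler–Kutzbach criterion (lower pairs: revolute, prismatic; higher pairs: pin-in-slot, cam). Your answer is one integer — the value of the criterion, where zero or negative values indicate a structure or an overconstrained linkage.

M = 8

(L,J1,J2)=(1,0,0); link0 fixed
link1: (2,0,0)
C 1-0 [J2]: (2,0,1)
link2: (3,0,1)
PS 2-1 [J2]: (3,0,2)
link3: (4,0,2)
link4: (5,0,2)
P 0-4 [J1]: (5,1,2)
link5: (6,1,2)
P 1-5 [J1]: (6,2,2)
link6: (7,2,2)
PS 6-5 [J2]: (7,2,3)
R 4-3 [J1]: (7,3,3)
C 3-2 [J2]: (7,3,4)
Grübler: 3·6 − 2·3 − 4 = 8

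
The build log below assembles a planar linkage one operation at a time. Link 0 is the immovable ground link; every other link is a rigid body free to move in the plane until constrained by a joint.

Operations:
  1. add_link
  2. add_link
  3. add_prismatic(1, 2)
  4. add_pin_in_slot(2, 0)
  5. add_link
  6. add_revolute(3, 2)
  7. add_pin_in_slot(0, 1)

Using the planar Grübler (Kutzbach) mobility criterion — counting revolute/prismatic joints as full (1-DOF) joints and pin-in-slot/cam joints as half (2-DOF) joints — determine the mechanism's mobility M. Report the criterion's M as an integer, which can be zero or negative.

M = 3

ground; <1,0,0>
#1 <2,0,0>
#2 <3,0,0>
P:1↔2 J1 <3,1,0>
PS:2↔0 J2 <3,1,1>
#3 <4,1,1>
R:3↔2 J1 <4,2,1>
PS:0↔1 J2 <4,2,2>
3×3 − 2×2 − 1×2 = 3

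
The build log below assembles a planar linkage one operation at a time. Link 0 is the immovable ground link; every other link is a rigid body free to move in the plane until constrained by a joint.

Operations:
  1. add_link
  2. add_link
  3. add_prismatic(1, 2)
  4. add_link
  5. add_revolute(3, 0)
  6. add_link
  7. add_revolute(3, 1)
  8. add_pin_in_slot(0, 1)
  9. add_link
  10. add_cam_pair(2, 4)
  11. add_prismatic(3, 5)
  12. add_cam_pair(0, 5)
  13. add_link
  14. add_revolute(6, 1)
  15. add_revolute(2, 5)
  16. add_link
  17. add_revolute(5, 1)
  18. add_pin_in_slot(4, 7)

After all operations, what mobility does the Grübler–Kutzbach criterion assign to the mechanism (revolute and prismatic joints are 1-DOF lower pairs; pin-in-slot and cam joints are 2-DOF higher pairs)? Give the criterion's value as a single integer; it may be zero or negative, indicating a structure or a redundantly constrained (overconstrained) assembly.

L=1 J1=0 J2=0
add link → L=2 J1=0 J2=0
add link → L=3 J1=0 J2=0
P@1,2 dof=1 J1 → L=3 J1=1 J2=0
add link → L=4 J1=1 J2=0
R@3,0 dof=1 J1 → L=4 J1=2 J2=0
add link → L=5 J1=2 J2=0
R@3,1 dof=1 J1 → L=5 J1=3 J2=0
PS@0,1 dof=2 J2 → L=5 J1=3 J2=1
add link → L=6 J1=3 J2=1
C@2,4 dof=2 J2 → L=6 J1=3 J2=2
P@3,5 dof=1 J1 → L=6 J1=4 J2=2
C@0,5 dof=2 J2 → L=6 J1=4 J2=3
add link → L=7 J1=4 J2=3
R@6,1 dof=1 J1 → L=7 J1=5 J2=3
R@2,5 dof=1 J1 → L=7 J1=6 J2=3
add link → L=8 J1=6 J2=3
R@5,1 dof=1 J1 → L=8 J1=7 J2=3
PS@4,7 dof=2 J2 → L=8 J1=7 J2=4
M=3(L−1)−2J1−J2=3·7−2·7−4=3

M = 3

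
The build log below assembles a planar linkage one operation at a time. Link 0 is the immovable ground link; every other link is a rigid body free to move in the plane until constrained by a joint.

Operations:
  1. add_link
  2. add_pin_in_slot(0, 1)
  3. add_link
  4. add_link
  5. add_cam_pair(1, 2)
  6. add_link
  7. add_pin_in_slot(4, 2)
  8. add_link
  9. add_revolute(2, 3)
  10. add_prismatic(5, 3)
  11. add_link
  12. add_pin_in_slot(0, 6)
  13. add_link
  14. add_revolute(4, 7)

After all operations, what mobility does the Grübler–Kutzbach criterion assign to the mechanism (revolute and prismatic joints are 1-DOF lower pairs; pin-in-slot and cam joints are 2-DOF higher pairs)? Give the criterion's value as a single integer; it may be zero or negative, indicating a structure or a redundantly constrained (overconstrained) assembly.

M = 11

L=1 J1=0 J2=0
add link → L=2 J1=0 J2=0
PS@0,1 dof=2 J2 → L=2 J1=0 J2=1
add link → L=3 J1=0 J2=1
add link → L=4 J1=0 J2=1
C@1,2 dof=2 J2 → L=4 J1=0 J2=2
add link → L=5 J1=0 J2=2
PS@4,2 dof=2 J2 → L=5 J1=0 J2=3
add link → L=6 J1=0 J2=3
R@2,3 dof=1 J1 → L=6 J1=1 J2=3
P@5,3 dof=1 J1 → L=6 J1=2 J2=3
add link → L=7 J1=2 J2=3
PS@0,6 dof=2 J2 → L=7 J1=2 J2=4
add link → L=8 J1=2 J2=4
R@4,7 dof=1 J1 → L=8 J1=3 J2=4
M=3(L−1)−2J1−J2=3·7−2·3−4=11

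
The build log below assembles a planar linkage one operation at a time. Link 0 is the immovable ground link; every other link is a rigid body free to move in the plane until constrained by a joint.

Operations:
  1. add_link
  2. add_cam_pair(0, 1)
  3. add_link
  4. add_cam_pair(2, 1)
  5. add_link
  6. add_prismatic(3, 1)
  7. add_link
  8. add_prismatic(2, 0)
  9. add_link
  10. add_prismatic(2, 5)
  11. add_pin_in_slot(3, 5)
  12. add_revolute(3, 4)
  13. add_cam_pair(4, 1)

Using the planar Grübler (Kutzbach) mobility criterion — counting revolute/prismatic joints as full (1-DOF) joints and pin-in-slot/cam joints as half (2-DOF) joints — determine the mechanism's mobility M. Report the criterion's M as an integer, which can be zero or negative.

M = 3

(L,J1,J2)=(1,0,0); link0 fixed
link1: (2,0,0)
C 0-1 [J2]: (2,0,1)
link2: (3,0,1)
C 2-1 [J2]: (3,0,2)
link3: (4,0,2)
P 3-1 [J1]: (4,1,2)
link4: (5,1,2)
P 2-0 [J1]: (5,2,2)
link5: (6,2,2)
P 2-5 [J1]: (6,3,2)
PS 3-5 [J2]: (6,3,3)
R 3-4 [J1]: (6,4,3)
C 4-1 [J2]: (6,4,4)
Grübler: 3·5 − 2·4 − 4 = 3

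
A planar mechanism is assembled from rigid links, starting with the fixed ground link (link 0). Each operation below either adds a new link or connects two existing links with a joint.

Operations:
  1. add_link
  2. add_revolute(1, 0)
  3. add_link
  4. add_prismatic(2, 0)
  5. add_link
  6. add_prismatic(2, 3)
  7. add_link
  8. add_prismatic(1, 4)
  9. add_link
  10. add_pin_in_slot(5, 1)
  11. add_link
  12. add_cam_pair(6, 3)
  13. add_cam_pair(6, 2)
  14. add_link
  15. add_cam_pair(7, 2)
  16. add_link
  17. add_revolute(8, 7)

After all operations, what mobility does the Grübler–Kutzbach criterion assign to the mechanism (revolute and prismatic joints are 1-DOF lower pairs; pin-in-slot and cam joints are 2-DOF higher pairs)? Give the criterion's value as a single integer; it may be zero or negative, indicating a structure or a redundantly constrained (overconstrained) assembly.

M = 10

(L,J1,J2)=(1,0,0); link0 fixed
link1: (2,0,0)
R 1-0 [J1]: (2,1,0)
link2: (3,1,0)
P 2-0 [J1]: (3,2,0)
link3: (4,2,0)
P 2-3 [J1]: (4,3,0)
link4: (5,3,0)
P 1-4 [J1]: (5,4,0)
link5: (6,4,0)
PS 5-1 [J2]: (6,4,1)
link6: (7,4,1)
C 6-3 [J2]: (7,4,2)
C 6-2 [J2]: (7,4,3)
link7: (8,4,3)
C 7-2 [J2]: (8,4,4)
link8: (9,4,4)
R 8-7 [J1]: (9,5,4)
Grübler: 3·8 − 2·5 − 4 = 10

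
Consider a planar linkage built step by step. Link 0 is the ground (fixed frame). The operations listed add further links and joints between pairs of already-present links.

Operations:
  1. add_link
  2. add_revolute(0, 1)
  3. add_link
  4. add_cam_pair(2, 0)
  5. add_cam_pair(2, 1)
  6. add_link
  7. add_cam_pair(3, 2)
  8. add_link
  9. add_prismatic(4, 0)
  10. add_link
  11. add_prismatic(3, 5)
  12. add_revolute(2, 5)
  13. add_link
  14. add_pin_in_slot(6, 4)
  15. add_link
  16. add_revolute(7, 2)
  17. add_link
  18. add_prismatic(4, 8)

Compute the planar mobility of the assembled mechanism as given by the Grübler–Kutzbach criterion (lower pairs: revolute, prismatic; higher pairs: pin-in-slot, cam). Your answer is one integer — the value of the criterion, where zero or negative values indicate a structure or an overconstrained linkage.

M = 8

ground; <1,0,0>
#1 <2,0,0>
R:0↔1 J1 <2,1,0>
#2 <3,1,0>
C:2↔0 J2 <3,1,1>
C:2↔1 J2 <3,1,2>
#3 <4,1,2>
C:3↔2 J2 <4,1,3>
#4 <5,1,3>
P:4↔0 J1 <5,2,3>
#5 <6,2,3>
P:3↔5 J1 <6,3,3>
R:2↔5 J1 <6,4,3>
#6 <7,4,3>
PS:6↔4 J2 <7,4,4>
#7 <8,4,4>
R:7↔2 J1 <8,5,4>
#8 <9,5,4>
P:4↔8 J1 <9,6,4>
3×8 − 2×6 − 1×4 = 8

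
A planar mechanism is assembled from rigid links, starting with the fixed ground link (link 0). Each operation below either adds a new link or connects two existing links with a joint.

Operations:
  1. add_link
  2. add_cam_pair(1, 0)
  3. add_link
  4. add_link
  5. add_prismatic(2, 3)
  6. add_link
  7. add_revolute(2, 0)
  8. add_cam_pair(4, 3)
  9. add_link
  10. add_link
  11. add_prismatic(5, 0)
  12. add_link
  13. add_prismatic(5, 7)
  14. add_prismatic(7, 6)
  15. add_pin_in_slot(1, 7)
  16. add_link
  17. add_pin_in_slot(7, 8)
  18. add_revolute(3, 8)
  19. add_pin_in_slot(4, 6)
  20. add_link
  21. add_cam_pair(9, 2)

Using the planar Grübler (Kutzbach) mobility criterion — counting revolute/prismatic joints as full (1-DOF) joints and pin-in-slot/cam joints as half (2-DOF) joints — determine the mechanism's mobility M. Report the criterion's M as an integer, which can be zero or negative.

L=1 J1=0 J2=0
add link → L=2 J1=0 J2=0
C@1,0 dof=2 J2 → L=2 J1=0 J2=1
add link → L=3 J1=0 J2=1
add link → L=4 J1=0 J2=1
P@2,3 dof=1 J1 → L=4 J1=1 J2=1
add link → L=5 J1=1 J2=1
R@2,0 dof=1 J1 → L=5 J1=2 J2=1
C@4,3 dof=2 J2 → L=5 J1=2 J2=2
add link → L=6 J1=2 J2=2
add link → L=7 J1=2 J2=2
P@5,0 dof=1 J1 → L=7 J1=3 J2=2
add link → L=8 J1=3 J2=2
P@5,7 dof=1 J1 → L=8 J1=4 J2=2
P@7,6 dof=1 J1 → L=8 J1=5 J2=2
PS@1,7 dof=2 J2 → L=8 J1=5 J2=3
add link → L=9 J1=5 J2=3
PS@7,8 dof=2 J2 → L=9 J1=5 J2=4
R@3,8 dof=1 J1 → L=9 J1=6 J2=4
PS@4,6 dof=2 J2 → L=9 J1=6 J2=5
add link → L=10 J1=6 J2=5
C@9,2 dof=2 J2 → L=10 J1=6 J2=6
M=3(L−1)−2J1−J2=3·9−2·6−6=9

M = 9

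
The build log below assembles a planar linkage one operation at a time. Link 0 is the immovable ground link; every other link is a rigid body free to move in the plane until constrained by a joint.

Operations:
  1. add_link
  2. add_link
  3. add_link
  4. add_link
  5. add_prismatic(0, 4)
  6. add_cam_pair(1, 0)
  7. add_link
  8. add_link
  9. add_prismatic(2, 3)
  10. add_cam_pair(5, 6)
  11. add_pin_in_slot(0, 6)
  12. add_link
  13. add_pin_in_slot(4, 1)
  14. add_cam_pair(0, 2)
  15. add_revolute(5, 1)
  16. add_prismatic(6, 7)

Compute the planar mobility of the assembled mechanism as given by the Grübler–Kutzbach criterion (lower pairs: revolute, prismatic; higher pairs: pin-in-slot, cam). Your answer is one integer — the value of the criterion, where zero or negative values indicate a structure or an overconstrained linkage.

M = 8

[1;0;0] (link 0 is ground)
L+ [2;0;0]
L+ [3;0;0]
L+ [4;0;0]
L+ [5;0;0]
P(0,4)∈J1 [5;1;0]
C(1,0)∈J2 [5;1;1]
L+ [6;1;1]
L+ [7;1;1]
P(2,3)∈J1 [7;2;1]
C(5,6)∈J2 [7;2;2]
PS(0,6)∈J2 [7;2;3]
L+ [8;2;3]
PS(4,1)∈J2 [8;2;4]
C(0,2)∈J2 [8;2;5]
R(5,1)∈J1 [8;3;5]
P(6,7)∈J1 [8;4;5]
mobility = 21 − 8 − 5 = 8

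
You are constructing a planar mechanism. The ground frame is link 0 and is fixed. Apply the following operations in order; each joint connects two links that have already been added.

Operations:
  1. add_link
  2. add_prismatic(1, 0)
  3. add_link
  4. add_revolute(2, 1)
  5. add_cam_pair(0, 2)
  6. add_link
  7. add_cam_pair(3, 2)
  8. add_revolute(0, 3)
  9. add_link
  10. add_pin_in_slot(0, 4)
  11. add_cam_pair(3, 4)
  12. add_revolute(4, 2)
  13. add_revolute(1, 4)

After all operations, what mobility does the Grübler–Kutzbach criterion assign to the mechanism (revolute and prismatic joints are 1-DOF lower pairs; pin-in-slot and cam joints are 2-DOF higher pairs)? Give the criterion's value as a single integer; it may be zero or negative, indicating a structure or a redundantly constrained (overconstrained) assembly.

L=1 J1=0 J2=0
add link → L=2 J1=0 J2=0
P@1,0 dof=1 J1 → L=2 J1=1 J2=0
add link → L=3 J1=1 J2=0
R@2,1 dof=1 J1 → L=3 J1=2 J2=0
C@0,2 dof=2 J2 → L=3 J1=2 J2=1
add link → L=4 J1=2 J2=1
C@3,2 dof=2 J2 → L=4 J1=2 J2=2
R@0,3 dof=1 J1 → L=4 J1=3 J2=2
add link → L=5 J1=3 J2=2
PS@0,4 dof=2 J2 → L=5 J1=3 J2=3
C@3,4 dof=2 J2 → L=5 J1=3 J2=4
R@4,2 dof=1 J1 → L=5 J1=4 J2=4
R@1,4 dof=1 J1 → L=5 J1=5 J2=4
M=3(L−1)−2J1−J2=3·4−2·5−4=-2

M = -2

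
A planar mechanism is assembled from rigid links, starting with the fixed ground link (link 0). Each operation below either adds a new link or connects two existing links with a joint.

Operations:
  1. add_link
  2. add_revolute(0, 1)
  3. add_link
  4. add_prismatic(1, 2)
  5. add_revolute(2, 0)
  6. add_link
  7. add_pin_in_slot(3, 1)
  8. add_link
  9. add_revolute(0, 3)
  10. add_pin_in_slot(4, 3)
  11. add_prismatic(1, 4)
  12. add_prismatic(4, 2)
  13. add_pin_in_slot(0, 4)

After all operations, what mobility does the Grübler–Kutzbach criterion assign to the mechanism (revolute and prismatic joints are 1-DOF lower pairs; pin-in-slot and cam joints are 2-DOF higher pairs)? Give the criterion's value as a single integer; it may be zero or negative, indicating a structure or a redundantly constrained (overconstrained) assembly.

(L,J1,J2)=(1,0,0); link0 fixed
link1: (2,0,0)
R 0-1 [J1]: (2,1,0)
link2: (3,1,0)
P 1-2 [J1]: (3,2,0)
R 2-0 [J1]: (3,3,0)
link3: (4,3,0)
PS 3-1 [J2]: (4,3,1)
link4: (5,3,1)
R 0-3 [J1]: (5,4,1)
PS 4-3 [J2]: (5,4,2)
P 1-4 [J1]: (5,5,2)
P 4-2 [J1]: (5,6,2)
PS 0-4 [J2]: (5,6,3)
Grübler: 3·4 − 2·6 − 3 = -3

M = -3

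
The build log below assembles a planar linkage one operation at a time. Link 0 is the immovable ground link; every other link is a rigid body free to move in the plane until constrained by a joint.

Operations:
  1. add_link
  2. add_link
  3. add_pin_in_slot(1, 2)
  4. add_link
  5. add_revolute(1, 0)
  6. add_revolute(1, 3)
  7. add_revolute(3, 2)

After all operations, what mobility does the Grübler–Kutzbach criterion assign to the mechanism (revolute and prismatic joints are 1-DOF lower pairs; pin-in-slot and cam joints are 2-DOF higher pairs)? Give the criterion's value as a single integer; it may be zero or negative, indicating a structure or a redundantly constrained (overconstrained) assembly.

M = 2

L=1 J1=0 J2=0
add link → L=2 J1=0 J2=0
add link → L=3 J1=0 J2=0
PS@1,2 dof=2 J2 → L=3 J1=0 J2=1
add link → L=4 J1=0 J2=1
R@1,0 dof=1 J1 → L=4 J1=1 J2=1
R@1,3 dof=1 J1 → L=4 J1=2 J2=1
R@3,2 dof=1 J1 → L=4 J1=3 J2=1
M=3(L−1)−2J1−J2=3·3−2·3−1=2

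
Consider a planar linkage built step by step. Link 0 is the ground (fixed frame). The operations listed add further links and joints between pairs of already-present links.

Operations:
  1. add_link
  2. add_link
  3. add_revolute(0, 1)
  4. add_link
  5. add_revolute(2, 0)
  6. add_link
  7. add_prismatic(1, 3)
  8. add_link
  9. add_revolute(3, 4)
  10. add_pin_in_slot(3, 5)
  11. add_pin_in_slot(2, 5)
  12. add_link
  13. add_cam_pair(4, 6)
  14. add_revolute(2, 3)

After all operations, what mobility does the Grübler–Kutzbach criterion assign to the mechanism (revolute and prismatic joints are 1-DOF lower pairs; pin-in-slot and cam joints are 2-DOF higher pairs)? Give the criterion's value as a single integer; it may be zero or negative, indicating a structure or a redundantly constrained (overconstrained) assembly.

M = 5

link 0 = ground. State L|J1|J2 = 1|0|0
+link1  2|0|0
+link2  3|0|0
R(0,1) f=1→J1  3|1|0
+link3  4|1|0
R(2,0) f=1→J1  4|2|0
+link4  5|2|0
P(1,3) f=1→J1  5|3|0
+link5  6|3|0
R(3,4) f=1→J1  6|4|0
PS(3,5) f=2→J2  6|4|1
PS(2,5) f=2→J2  6|4|2
+link6  7|4|2
C(4,6) f=2→J2  7|4|3
R(2,3) f=1→J1  7|5|3
M = 3(7−1)−2·5−3 = 18−10−3 = 5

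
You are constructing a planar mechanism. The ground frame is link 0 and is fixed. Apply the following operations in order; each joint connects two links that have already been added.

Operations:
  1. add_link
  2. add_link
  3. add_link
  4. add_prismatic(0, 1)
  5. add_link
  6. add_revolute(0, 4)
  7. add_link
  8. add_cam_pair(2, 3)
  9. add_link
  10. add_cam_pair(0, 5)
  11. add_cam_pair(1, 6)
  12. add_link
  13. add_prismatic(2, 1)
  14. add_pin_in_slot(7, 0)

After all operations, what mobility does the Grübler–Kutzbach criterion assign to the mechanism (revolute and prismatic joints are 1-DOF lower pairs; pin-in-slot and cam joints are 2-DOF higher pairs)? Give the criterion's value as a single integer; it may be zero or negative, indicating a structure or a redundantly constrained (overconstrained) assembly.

ground; <1,0,0>
#1 <2,0,0>
#2 <3,0,0>
#3 <4,0,0>
P:0↔1 J1 <4,1,0>
#4 <5,1,0>
R:0↔4 J1 <5,2,0>
#5 <6,2,0>
C:2↔3 J2 <6,2,1>
#6 <7,2,1>
C:0↔5 J2 <7,2,2>
C:1↔6 J2 <7,2,3>
#7 <8,2,3>
P:2↔1 J1 <8,3,3>
PS:7↔0 J2 <8,3,4>
3×7 − 2×3 − 1×4 = 11

M = 11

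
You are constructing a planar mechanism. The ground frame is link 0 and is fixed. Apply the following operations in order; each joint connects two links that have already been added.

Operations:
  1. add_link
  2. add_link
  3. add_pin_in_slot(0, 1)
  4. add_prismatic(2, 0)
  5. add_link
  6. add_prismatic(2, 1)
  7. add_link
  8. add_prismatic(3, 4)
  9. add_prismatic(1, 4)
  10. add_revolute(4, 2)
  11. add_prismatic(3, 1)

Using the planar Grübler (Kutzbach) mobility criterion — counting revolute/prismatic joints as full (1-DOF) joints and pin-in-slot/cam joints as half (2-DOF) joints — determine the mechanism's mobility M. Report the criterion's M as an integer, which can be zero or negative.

[1;0;0] (link 0 is ground)
L+ [2;0;0]
L+ [3;0;0]
PS(0,1)∈J2 [3;0;1]
P(2,0)∈J1 [3;1;1]
L+ [4;1;1]
P(2,1)∈J1 [4;2;1]
L+ [5;2;1]
P(3,4)∈J1 [5;3;1]
P(1,4)∈J1 [5;4;1]
R(4,2)∈J1 [5;5;1]
P(3,1)∈J1 [5;6;1]
mobility = 12 − 12 − 1 = -1

M = -1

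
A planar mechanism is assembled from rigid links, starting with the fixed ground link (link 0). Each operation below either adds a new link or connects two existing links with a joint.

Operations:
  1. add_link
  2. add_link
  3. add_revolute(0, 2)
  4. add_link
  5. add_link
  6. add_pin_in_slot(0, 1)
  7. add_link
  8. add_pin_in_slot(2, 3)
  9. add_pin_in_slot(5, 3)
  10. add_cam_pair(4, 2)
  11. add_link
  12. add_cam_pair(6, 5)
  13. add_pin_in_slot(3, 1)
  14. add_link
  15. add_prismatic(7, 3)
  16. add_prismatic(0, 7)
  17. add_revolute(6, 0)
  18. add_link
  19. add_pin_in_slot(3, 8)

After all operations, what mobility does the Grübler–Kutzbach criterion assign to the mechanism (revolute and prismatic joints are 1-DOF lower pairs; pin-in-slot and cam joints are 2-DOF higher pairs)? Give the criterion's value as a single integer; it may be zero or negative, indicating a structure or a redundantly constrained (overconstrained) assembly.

M = 9

ground; <1,0,0>
#1 <2,0,0>
#2 <3,0,0>
R:0↔2 J1 <3,1,0>
#3 <4,1,0>
#4 <5,1,0>
PS:0↔1 J2 <5,1,1>
#5 <6,1,1>
PS:2↔3 J2 <6,1,2>
PS:5↔3 J2 <6,1,3>
C:4↔2 J2 <6,1,4>
#6 <7,1,4>
C:6↔5 J2 <7,1,5>
PS:3↔1 J2 <7,1,6>
#7 <8,1,6>
P:7↔3 J1 <8,2,6>
P:0↔7 J1 <8,3,6>
R:6↔0 J1 <8,4,6>
#8 <9,4,6>
PS:3↔8 J2 <9,4,7>
3×8 − 2×4 − 1×7 = 9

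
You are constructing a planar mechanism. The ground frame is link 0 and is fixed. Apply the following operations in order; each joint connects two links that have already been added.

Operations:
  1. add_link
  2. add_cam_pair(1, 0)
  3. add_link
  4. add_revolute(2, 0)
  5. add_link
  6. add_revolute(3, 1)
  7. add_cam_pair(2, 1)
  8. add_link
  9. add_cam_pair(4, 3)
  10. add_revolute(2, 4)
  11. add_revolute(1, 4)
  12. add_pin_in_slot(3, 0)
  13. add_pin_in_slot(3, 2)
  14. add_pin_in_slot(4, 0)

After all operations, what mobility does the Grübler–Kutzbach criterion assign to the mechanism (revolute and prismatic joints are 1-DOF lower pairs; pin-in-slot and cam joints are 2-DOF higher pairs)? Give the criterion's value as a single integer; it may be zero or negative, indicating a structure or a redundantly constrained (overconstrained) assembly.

M = -2

(L,J1,J2)=(1,0,0); link0 fixed
link1: (2,0,0)
C 1-0 [J2]: (2,0,1)
link2: (3,0,1)
R 2-0 [J1]: (3,1,1)
link3: (4,1,1)
R 3-1 [J1]: (4,2,1)
C 2-1 [J2]: (4,2,2)
link4: (5,2,2)
C 4-3 [J2]: (5,2,3)
R 2-4 [J1]: (5,3,3)
R 1-4 [J1]: (5,4,3)
PS 3-0 [J2]: (5,4,4)
PS 3-2 [J2]: (5,4,5)
PS 4-0 [J2]: (5,4,6)
Grübler: 3·4 − 2·4 − 6 = -2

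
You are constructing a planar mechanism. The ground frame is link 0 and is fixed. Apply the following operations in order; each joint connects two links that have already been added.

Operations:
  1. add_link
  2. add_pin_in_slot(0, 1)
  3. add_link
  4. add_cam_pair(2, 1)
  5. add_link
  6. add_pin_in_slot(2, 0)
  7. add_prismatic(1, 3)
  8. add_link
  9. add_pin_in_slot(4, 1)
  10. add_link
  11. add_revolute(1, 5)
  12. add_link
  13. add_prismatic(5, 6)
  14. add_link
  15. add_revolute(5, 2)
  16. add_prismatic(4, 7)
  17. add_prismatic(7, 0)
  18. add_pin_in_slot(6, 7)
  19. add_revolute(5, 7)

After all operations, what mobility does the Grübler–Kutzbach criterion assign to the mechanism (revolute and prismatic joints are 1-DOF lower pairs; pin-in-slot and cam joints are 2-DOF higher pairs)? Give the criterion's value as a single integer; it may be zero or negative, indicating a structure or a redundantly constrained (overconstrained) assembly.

M = 2

[1;0;0] (link 0 is ground)
L+ [2;0;0]
PS(0,1)∈J2 [2;0;1]
L+ [3;0;1]
C(2,1)∈J2 [3;0;2]
L+ [4;0;2]
PS(2,0)∈J2 [4;0;3]
P(1,3)∈J1 [4;1;3]
L+ [5;1;3]
PS(4,1)∈J2 [5;1;4]
L+ [6;1;4]
R(1,5)∈J1 [6;2;4]
L+ [7;2;4]
P(5,6)∈J1 [7;3;4]
L+ [8;3;4]
R(5,2)∈J1 [8;4;4]
P(4,7)∈J1 [8;5;4]
P(7,0)∈J1 [8;6;4]
PS(6,7)∈J2 [8;6;5]
R(5,7)∈J1 [8;7;5]
mobility = 21 − 14 − 5 = 2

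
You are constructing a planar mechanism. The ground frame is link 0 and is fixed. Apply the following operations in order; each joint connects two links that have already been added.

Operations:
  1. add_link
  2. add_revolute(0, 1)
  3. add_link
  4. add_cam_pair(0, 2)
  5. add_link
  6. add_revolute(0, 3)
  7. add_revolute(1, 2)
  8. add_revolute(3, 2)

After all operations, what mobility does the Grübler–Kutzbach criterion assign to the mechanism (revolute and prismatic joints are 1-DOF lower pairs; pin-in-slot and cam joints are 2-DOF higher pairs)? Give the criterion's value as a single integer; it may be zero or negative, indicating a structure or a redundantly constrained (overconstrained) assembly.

M = 0

L=1 J1=0 J2=0
add link → L=2 J1=0 J2=0
R@0,1 dof=1 J1 → L=2 J1=1 J2=0
add link → L=3 J1=1 J2=0
C@0,2 dof=2 J2 → L=3 J1=1 J2=1
add link → L=4 J1=1 J2=1
R@0,3 dof=1 J1 → L=4 J1=2 J2=1
R@1,2 dof=1 J1 → L=4 J1=3 J2=1
R@3,2 dof=1 J1 → L=4 J1=4 J2=1
M=3(L−1)−2J1−J2=3·3−2·4−1=0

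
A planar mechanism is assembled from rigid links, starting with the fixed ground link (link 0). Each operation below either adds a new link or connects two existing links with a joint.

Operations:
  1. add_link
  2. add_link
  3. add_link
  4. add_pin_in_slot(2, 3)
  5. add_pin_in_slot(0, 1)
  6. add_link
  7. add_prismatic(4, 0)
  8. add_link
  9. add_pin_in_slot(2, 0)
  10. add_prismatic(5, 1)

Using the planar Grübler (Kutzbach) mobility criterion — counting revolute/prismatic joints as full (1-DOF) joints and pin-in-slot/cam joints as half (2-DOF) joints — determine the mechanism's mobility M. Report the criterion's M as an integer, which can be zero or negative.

(L,J1,J2)=(1,0,0); link0 fixed
link1: (2,0,0)
link2: (3,0,0)
link3: (4,0,0)
PS 2-3 [J2]: (4,0,1)
PS 0-1 [J2]: (4,0,2)
link4: (5,0,2)
P 4-0 [J1]: (5,1,2)
link5: (6,1,2)
PS 2-0 [J2]: (6,1,3)
P 5-1 [J1]: (6,2,3)
Grübler: 3·5 − 2·2 − 3 = 8

M = 8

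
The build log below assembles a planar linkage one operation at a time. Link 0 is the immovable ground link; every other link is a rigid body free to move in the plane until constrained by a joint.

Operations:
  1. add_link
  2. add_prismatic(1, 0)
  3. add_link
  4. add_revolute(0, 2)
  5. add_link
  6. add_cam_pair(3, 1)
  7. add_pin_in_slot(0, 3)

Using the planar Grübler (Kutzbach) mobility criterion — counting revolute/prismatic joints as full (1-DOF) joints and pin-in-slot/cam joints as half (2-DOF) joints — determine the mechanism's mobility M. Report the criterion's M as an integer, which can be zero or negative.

M = 3

link 0 = ground. State L|J1|J2 = 1|0|0
+link1  2|0|0
P(1,0) f=1→J1  2|1|0
+link2  3|1|0
R(0,2) f=1→J1  3|2|0
+link3  4|2|0
C(3,1) f=2→J2  4|2|1
PS(0,3) f=2→J2  4|2|2
M = 3(4−1)−2·2−2 = 9−4−2 = 3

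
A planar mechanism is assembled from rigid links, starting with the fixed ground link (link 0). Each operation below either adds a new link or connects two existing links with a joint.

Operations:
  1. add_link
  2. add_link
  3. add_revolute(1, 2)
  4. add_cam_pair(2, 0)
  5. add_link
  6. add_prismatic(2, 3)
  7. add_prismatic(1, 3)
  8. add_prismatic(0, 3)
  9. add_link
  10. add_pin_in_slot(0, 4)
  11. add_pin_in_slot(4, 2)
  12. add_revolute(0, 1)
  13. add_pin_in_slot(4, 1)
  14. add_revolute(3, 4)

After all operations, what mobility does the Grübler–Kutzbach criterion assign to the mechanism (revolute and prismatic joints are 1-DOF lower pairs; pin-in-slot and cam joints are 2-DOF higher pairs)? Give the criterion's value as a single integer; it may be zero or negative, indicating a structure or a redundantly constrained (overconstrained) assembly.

L=1 J1=0 J2=0
add link → L=2 J1=0 J2=0
add link → L=3 J1=0 J2=0
R@1,2 dof=1 J1 → L=3 J1=1 J2=0
C@2,0 dof=2 J2 → L=3 J1=1 J2=1
add link → L=4 J1=1 J2=1
P@2,3 dof=1 J1 → L=4 J1=2 J2=1
P@1,3 dof=1 J1 → L=4 J1=3 J2=1
P@0,3 dof=1 J1 → L=4 J1=4 J2=1
add link → L=5 J1=4 J2=1
PS@0,4 dof=2 J2 → L=5 J1=4 J2=2
PS@4,2 dof=2 J2 → L=5 J1=4 J2=3
R@0,1 dof=1 J1 → L=5 J1=5 J2=3
PS@4,1 dof=2 J2 → L=5 J1=5 J2=4
R@3,4 dof=1 J1 → L=5 J1=6 J2=4
M=3(L−1)−2J1−J2=3·4−2·6−4=-4

M = -4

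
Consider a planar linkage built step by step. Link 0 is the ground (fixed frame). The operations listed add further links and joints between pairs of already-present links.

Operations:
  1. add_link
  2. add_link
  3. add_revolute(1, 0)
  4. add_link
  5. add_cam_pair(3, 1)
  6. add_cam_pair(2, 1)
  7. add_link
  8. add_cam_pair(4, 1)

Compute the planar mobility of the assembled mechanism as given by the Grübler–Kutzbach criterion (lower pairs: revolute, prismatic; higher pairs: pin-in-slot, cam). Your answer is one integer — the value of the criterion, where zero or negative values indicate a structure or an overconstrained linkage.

M = 7

link 0 = ground. State L|J1|J2 = 1|0|0
+link1  2|0|0
+link2  3|0|0
R(1,0) f=1→J1  3|1|0
+link3  4|1|0
C(3,1) f=2→J2  4|1|1
C(2,1) f=2→J2  4|1|2
+link4  5|1|2
C(4,1) f=2→J2  5|1|3
M = 3(5−1)−2·1−3 = 12−2−3 = 7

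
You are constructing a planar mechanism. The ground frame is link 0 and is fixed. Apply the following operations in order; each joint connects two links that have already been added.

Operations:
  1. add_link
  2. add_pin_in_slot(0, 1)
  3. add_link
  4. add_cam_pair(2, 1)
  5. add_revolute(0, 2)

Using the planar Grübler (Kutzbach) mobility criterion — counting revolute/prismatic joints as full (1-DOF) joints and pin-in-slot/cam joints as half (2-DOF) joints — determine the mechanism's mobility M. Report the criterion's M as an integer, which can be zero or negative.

link 0 = ground. State L|J1|J2 = 1|0|0
+link1  2|0|0
PS(0,1) f=2→J2  2|0|1
+link2  3|0|1
C(2,1) f=2→J2  3|0|2
R(0,2) f=1→J1  3|1|2
M = 3(3−1)−2·1−2 = 6−2−2 = 2

M = 2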